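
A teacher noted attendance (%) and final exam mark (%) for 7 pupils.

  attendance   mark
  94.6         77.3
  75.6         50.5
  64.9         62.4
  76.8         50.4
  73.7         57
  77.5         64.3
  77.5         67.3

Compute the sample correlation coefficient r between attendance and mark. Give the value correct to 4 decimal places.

n = 7, Σx = 540.6, Σy = 429.2, Σx² = 42218.96, Σy² = 26872.24, Σxy = 33450.76
nΣxy − ΣxΣy = 234155.32 − 232025.52 = 2129.8
nΣx² − (Σx)² = 295532.72 − 292248.36 = 3284.36; nΣy² − (Σy)² = 188105.68 − 184212.64 = 3893.04
r = 2129.8 / √(3284.36 × 3893.04) = 2129.8 / 3575.7719 ≈ 0.5956

0.5956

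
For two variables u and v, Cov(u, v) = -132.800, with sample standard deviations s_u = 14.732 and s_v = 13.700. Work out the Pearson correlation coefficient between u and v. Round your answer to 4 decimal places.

-0.6580

r = Cov(u,v) / (s_u · s_v) = -132.800 / (14.732 × 13.700)
  = -132.800 / 201.8284 ≈ -0.6580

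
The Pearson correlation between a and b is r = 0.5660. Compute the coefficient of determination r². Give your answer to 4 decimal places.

r² = (0.5660)² = 0.3204

0.3204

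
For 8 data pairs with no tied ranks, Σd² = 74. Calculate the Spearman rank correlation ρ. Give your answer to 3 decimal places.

0.119

ρ = 1 − 6Σd² / [n(n²−1)] = 1 − 6×74 / (8×63)
  = 1 − 444/504 = 1 − 0.8810 ≈ 0.119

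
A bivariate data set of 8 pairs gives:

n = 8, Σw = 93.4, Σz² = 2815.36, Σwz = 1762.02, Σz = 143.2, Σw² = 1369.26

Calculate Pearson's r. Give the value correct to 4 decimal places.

r = (nΣwz − ΣwΣz) / √[(nΣw² − (Σw)²)(nΣz² − (Σz)²)]
Numerator: 8×1762.02 − 93.4×143.2 = 721.28
Denominator: √[(10954.08 − 8723.56)(22522.88 − 20506.24)] = √[2230.52 × 2016.64] = 2120.8856
r = 721.28 / 2120.8856 ≈ 0.3401

0.3401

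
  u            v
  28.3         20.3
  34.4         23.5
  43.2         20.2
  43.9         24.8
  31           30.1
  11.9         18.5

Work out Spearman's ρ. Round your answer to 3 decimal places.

0.429

Rank u: 2, 4, 5, 6, 3, 1
Rank v: 3, 4, 2, 5, 6, 1
d = rank(u) − rank(v): -1, 0, 3, 1, -3, 0; Σd² = 20
ρ = 1 − 6Σd² / [n(n²−1)] = 1 − 6×20 / (6×35) = 1 − 120/210 ≈ 0.429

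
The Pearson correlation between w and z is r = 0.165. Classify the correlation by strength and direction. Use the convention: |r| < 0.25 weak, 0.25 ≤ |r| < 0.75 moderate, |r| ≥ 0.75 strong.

r = 0.165 > 0 so the relationship is positive.
|r| = 0.165, which falls in the weak range.

weak positive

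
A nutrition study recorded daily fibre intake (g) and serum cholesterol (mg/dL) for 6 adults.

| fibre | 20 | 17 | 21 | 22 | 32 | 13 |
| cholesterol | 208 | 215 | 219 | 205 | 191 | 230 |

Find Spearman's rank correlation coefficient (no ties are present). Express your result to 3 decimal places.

Rank fibre: 3, 2, 4, 5, 6, 1
Rank cholesterol: 3, 4, 5, 2, 1, 6
d = rank(fibre) − rank(cholesterol): 0, -2, -1, 3, 5, -5; Σd² = 64
ρ = 1 − 6Σd² / [n(n²−1)] = 1 − 6×64 / (6×35) = 1 − 384/210 ≈ -0.829

-0.829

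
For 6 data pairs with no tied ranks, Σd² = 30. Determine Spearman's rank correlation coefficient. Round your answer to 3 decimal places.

0.143

ρ = 1 − 6Σd² / [n(n²−1)] = 1 − 6×30 / (6×35)
  = 1 − 180/210 = 1 − 0.8571 ≈ 0.143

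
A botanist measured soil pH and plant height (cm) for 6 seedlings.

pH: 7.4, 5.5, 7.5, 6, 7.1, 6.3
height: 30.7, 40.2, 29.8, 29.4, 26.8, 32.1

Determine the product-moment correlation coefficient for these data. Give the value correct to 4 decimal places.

-0.6898

n = 6, Σx = 39.8, Σy = 189, Σx² = 267.36, Σy² = 6059.58, Σxy = 1240.69
nΣxy − ΣxΣy = 7444.14 − 7522.2 = -78.06
nΣx² − (Σx)² = 1604.16 − 1584.04 = 20.12; nΣy² − (Σy)² = 36357.48 − 35721 = 636.48
r = -78.06 / √(20.12 × 636.48) = -78.06 / 113.1635 ≈ -0.6898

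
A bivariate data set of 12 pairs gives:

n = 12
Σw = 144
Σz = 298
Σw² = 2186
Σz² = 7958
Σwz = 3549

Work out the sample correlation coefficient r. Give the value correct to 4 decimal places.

-0.0534

r = (nΣwz − ΣwΣz) / √[(nΣw² − (Σw)²)(nΣz² − (Σz)²)]
Numerator: 12×3549 − 144×298 = -324
Denominator: √[(26232 − 20736)(95496 − 88804)] = √[5496 × 6692] = 6064.5884
r = -324 / 6064.5884 ≈ -0.0534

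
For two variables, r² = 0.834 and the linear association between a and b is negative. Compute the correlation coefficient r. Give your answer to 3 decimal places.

-0.913

|r| = √0.834 = 0.913
The association is negative, so r = −0.913.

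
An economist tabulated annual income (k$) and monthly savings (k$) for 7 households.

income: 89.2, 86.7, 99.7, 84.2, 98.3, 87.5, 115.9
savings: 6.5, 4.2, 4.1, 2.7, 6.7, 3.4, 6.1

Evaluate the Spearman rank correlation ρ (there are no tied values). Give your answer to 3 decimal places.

0.536

Rank income: 4, 2, 6, 1, 5, 3, 7
Rank savings: 6, 4, 3, 1, 7, 2, 5
d = rank(income) − rank(savings): -2, -2, 3, 0, -2, 1, 2; Σd² = 26
ρ = 1 − 6Σd² / [n(n²−1)] = 1 − 6×26 / (7×48) = 1 − 156/336 ≈ 0.536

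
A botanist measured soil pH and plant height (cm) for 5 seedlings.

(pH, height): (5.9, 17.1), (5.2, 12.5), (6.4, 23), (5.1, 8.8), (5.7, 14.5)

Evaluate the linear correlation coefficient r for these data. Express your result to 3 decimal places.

0.974

n = 5, Σx = 28.3, Σy = 75.9, Σx² = 161.31, Σy² = 1265.35, Σxy = 440.62
nΣxy − ΣxΣy = 2203.1 − 2147.97 = 55.13
nΣx² − (Σx)² = 806.55 − 800.89 = 5.66; nΣy² − (Σy)² = 6326.75 − 5760.81 = 565.94
r = 55.13 / √(5.66 × 565.94) = 55.13 / 56.5970 ≈ 0.974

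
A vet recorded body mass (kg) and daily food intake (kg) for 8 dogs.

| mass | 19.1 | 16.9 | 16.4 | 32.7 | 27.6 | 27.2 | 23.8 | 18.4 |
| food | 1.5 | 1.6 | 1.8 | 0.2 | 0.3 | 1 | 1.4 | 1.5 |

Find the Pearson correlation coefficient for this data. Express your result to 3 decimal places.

-0.927

n = 8, Σx = 182.1, Σy = 9.3, Σx² = 4395.27, Σy² = 13.39, Σxy = 188.15
nΣxy − ΣxΣy = 1505.2 − 1693.53 = -188.33
nΣx² − (Σx)² = 35162.16 − 33160.41 = 2001.75; nΣy² − (Σy)² = 107.12 − 86.49 = 20.63
r = -188.33 / √(2001.75 × 20.63) = -188.33 / 203.2144 ≈ -0.927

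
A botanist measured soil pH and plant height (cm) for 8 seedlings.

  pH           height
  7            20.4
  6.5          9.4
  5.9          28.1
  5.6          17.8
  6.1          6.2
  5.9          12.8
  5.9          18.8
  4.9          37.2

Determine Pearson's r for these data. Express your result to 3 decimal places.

-0.564

n = 8, Σx = 47.8, Σy = 150.7, Σx² = 288.26, Σy² = 3550.53, Σxy = 875.91
nΣxy − ΣxΣy = 7007.28 − 7203.46 = -196.18
nΣx² − (Σx)² = 2306.08 − 2284.84 = 21.24; nΣy² − (Σy)² = 28404.24 − 22710.49 = 5693.75
r = -196.18 / √(21.24 × 5693.75) = -196.18 / 347.7575 ≈ -0.564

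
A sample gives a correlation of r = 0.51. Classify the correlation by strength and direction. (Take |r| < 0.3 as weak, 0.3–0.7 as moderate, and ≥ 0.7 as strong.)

moderate positive

r = 0.51 > 0 so the relationship is positive.
|r| = 0.51, which falls in the moderate range.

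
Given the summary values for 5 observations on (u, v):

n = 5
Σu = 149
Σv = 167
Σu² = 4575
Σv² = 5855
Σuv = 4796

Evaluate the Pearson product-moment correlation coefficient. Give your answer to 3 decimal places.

-0.934

r = (nΣuv − ΣuΣv) / √[(nΣu² − (Σu)²)(nΣv² − (Σv)²)]
Numerator: 5×4796 − 149×167 = -903
Denominator: √[(22875 − 22201)(29275 − 27889)] = √[674 × 1386] = 966.5216
r = -903 / 966.5216 ≈ -0.934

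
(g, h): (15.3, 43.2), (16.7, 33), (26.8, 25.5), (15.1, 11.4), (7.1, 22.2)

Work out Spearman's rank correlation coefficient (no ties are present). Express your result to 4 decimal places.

0.5000

Rank g: 3, 4, 5, 2, 1
Rank h: 5, 4, 3, 1, 2
d = rank(g) − rank(h): -2, 0, 2, 1, -1; Σd² = 10
ρ = 1 − 6Σd² / [n(n²−1)] = 1 − 6×10 / (5×24) = 1 − 60/120 ≈ 0.5000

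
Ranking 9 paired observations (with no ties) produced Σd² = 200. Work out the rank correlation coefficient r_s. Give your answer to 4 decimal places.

-0.6667

ρ = 1 − 6Σd² / [n(n²−1)] = 1 − 6×200 / (9×80)
  = 1 − 1200/720 = 1 − 1.66667 ≈ -0.6667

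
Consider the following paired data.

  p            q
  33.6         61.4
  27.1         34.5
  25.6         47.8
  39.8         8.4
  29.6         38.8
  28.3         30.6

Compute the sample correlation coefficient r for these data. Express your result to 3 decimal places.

-0.477

n = 6, Σp = 184, Σq = 221.5, Σp² = 5779.82, Σq² = 9757.41, Σpq = 6570.45
nΣpq − ΣpΣq = 39422.7 − 40756 = -1333.3
nΣp² − (Σp)² = 34678.92 − 33856 = 822.92; nΣq² − (Σq)² = 58544.46 − 49062.25 = 9482.21
r = -1333.3 / √(822.92 × 9482.21) = -1333.3 / 2793.4030 ≈ -0.477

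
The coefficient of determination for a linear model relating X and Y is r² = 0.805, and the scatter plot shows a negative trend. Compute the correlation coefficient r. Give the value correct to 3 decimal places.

-0.897

|r| = √0.805 = 0.897
The association is negative, so r = −0.897.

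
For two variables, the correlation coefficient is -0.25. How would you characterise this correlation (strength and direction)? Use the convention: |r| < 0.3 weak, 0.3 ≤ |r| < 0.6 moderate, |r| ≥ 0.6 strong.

r = -0.25 < 0 so the relationship is negative.
|r| = 0.25, which falls in the weak range.

weak negative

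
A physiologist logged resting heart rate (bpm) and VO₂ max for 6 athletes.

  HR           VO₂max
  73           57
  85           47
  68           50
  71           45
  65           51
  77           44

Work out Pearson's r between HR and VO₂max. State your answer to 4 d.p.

n = 6, Σx = 439, Σy = 294, Σx² = 32373, Σy² = 14520, Σxy = 21454
nΣxy − ΣxΣy = 128724 − 129066 = -342
nΣx² − (Σx)² = 194238 − 192721 = 1517; nΣy² − (Σy)² = 87120 − 86436 = 684
r = -342 / √(1517 × 684) = -342 / 1018.6403 ≈ -0.3357

-0.3357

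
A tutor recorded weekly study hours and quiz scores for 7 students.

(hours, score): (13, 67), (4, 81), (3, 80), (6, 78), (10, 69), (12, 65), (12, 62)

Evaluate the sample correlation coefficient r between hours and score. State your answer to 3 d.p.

-0.957

n = 7, Σx = 60, Σy = 502, Σx² = 618, Σy² = 36364, Σxy = 4117
nΣxy − ΣxΣy = 28819 − 30120 = -1301
nΣx² − (Σx)² = 4326 − 3600 = 726; nΣy² − (Σy)² = 254548 − 252004 = 2544
r = -1301 / √(726 × 2544) = -1301 / 1359.0232 ≈ -0.957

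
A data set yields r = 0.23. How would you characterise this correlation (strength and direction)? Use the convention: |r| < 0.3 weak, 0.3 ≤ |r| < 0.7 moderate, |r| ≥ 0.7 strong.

r = 0.23 > 0 so the relationship is positive.
|r| = 0.23, which falls in the weak range.

weak positive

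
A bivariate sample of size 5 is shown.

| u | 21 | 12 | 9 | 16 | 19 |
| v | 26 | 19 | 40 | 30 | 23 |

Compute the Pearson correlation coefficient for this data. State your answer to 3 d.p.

n = 5, Σu = 77, Σv = 138, Σu² = 1283, Σv² = 4066, Σuv = 2051
nΣuv − ΣuΣv = 10255 − 10626 = -371
nΣu² − (Σu)² = 6415 − 5929 = 486; nΣv² − (Σv)² = 20330 − 19044 = 1286
r = -371 / √(486 × 1286) = -371 / 790.5669 ≈ -0.469

-0.469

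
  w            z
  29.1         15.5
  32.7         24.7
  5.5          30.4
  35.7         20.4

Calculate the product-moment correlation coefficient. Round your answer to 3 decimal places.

-0.722

n = 4, Σw = 103, Σz = 91, Σw² = 3220.84, Σz² = 2190.66, Σwz = 2154.22
nΣwz − ΣwΣz = 8616.88 − 9373 = -756.12
nΣw² − (Σw)² = 12883.36 − 10609 = 2274.36; nΣz² − (Σz)² = 8762.64 − 8281 = 481.64
r = -756.12 / √(2274.36 × 481.64) = -756.12 / 1046.6245 ≈ -0.722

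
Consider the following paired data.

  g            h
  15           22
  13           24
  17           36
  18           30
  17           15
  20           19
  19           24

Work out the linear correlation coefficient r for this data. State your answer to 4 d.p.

n = 7, Σg = 119, Σh = 170, Σg² = 2057, Σh² = 4418, Σgh = 2885
nΣgh − ΣgΣh = 20195 − 20230 = -35
nΣg² − (Σg)² = 14399 − 14161 = 238; nΣh² − (Σh)² = 30926 − 28900 = 2026
r = -35 / √(238 × 2026) = -35 / 694.3976 ≈ -0.0504

-0.0504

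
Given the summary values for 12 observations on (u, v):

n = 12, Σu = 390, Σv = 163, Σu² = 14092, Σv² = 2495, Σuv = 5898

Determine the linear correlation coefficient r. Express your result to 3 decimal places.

0.952

r = (nΣuv − ΣuΣv) / √[(nΣu² − (Σu)²)(nΣv² − (Σv)²)]
Numerator: 12×5898 − 390×163 = 7206
Denominator: √[(169104 − 152100)(29940 − 26569)] = √[17004 × 3371] = 7571.0293
r = 7206 / 7571.0293 ≈ 0.952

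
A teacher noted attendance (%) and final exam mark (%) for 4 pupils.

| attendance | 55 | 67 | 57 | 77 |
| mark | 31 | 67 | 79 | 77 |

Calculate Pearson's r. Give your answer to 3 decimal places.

n = 4, Σx = 256, Σy = 254, Σx² = 16692, Σy² = 17620, Σxy = 16626
nΣxy − ΣxΣy = 66504 − 65024 = 1480
nΣx² − (Σx)² = 66768 − 65536 = 1232; nΣy² − (Σy)² = 70480 − 64516 = 5964
r = 1480 / √(1232 × 5964) = 1480 / 2710.6545 ≈ 0.546

0.546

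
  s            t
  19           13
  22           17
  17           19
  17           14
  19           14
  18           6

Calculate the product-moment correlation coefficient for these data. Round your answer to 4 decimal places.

n = 6, Σs = 112, Σt = 83, Σs² = 2108, Σt² = 1247, Σst = 1556
nΣst − ΣsΣt = 9336 − 9296 = 40
nΣs² − (Σs)² = 12648 − 12544 = 104; nΣt² − (Σt)² = 7482 − 6889 = 593
r = 40 / √(104 × 593) = 40 / 248.3385 ≈ 0.1611

0.1611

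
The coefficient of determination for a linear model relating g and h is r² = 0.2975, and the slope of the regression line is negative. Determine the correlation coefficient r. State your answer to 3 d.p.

|r| = √0.2975 = 0.545
The association is negative, so r = −0.545.

-0.545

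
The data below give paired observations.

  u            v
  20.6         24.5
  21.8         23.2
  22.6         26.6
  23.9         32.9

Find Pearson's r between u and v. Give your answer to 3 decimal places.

0.861

n = 4, Σu = 88.9, Σv = 107.2, Σu² = 1981.57, Σv² = 2928.46, Σuv = 2397.93
nΣuv − ΣuΣv = 9591.72 − 9530.08 = 61.64
nΣu² − (Σu)² = 7926.28 − 7903.21 = 23.07; nΣv² − (Σv)² = 11713.84 − 11491.84 = 222
r = 61.64 / √(23.07 × 222) = 61.64 / 71.5649 ≈ 0.861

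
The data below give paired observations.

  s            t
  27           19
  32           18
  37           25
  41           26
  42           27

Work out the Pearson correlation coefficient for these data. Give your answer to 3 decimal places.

0.920

n = 5, Σs = 179, Σt = 115, Σs² = 6567, Σt² = 2715, Σst = 4214
nΣst − ΣsΣt = 21070 − 20585 = 485
nΣs² − (Σs)² = 32835 − 32041 = 794; nΣt² − (Σt)² = 13575 − 13225 = 350
r = 485 / √(794 × 350) = 485 / 527.1622 ≈ 0.920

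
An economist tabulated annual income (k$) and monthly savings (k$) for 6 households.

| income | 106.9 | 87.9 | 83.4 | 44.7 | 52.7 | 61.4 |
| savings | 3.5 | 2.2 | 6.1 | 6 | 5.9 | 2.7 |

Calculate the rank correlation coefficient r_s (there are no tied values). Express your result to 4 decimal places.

Rank income: 6, 5, 4, 1, 2, 3
Rank savings: 3, 1, 6, 5, 4, 2
d = rank(income) − rank(savings): 3, 4, -2, -4, -2, 1; Σd² = 50
ρ = 1 − 6Σd² / [n(n²−1)] = 1 − 6×50 / (6×35) = 1 − 300/210 ≈ -0.4286

-0.4286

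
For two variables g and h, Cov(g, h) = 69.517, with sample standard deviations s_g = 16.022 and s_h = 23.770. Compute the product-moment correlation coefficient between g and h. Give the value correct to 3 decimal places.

0.183

r = Cov(g,h) / (s_g · s_h) = 69.517 / (16.022 × 23.770)
  = 69.517 / 380.8429 ≈ 0.183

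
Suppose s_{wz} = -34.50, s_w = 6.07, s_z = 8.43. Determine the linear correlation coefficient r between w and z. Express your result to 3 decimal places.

-0.674

r = Cov(w,z) / (s_w · s_z) = -34.50 / (6.07 × 8.43)
  = -34.50 / 51.1701 ≈ -0.674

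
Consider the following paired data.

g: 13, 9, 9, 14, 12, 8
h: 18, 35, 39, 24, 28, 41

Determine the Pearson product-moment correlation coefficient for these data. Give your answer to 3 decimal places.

n = 6, Σg = 65, Σh = 185, Σg² = 735, Σh² = 6111, Σgh = 1900
nΣgh − ΣgΣh = 11400 − 12025 = -625
nΣg² − (Σg)² = 4410 − 4225 = 185; nΣh² − (Σh)² = 36666 − 34225 = 2441
r = -625 / √(185 × 2441) = -625 / 672.0007 ≈ -0.930

-0.930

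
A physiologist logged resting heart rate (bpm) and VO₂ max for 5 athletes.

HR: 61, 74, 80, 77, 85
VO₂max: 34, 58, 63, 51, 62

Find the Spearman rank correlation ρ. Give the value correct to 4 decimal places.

Rank HR: 1, 2, 4, 3, 5
Rank VO₂max: 1, 3, 5, 2, 4
d = rank(HR) − rank(VO₂max): 0, -1, -1, 1, 1; Σd² = 4
ρ = 1 − 6Σd² / [n(n²−1)] = 1 − 6×4 / (5×24) = 1 − 24/120 ≈ 0.8000

0.8000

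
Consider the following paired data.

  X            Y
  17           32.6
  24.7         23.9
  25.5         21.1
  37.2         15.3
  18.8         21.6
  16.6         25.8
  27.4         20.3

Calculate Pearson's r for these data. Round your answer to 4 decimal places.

-0.8245

n = 7, ΣX = 167.2, ΣY = 160.6, ΣX² = 4312.94, ΣY² = 3857.56, ΣXY = 3642.32
nΣXY − ΣXΣY = 25496.24 − 26852.32 = -1356.08
nΣX² − (ΣX)² = 30190.58 − 27955.84 = 2234.74; nΣY² − (ΣY)² = 27002.92 − 25792.36 = 1210.56
r = -1356.08 / √(2234.74 × 1210.56) = -1356.08 / 1644.7756 ≈ -0.8245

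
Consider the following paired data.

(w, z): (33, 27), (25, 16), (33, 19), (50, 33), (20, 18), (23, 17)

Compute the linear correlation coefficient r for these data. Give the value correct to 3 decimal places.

n = 6, Σw = 184, Σz = 130, Σw² = 6232, Σz² = 3048, Σwz = 4319
nΣwz − ΣwΣz = 25914 − 23920 = 1994
nΣw² − (Σw)² = 37392 − 33856 = 3536; nΣz² − (Σz)² = 18288 − 16900 = 1388
r = 1994 / √(3536 × 1388) = 1994 / 2215.3934 ≈ 0.900

0.900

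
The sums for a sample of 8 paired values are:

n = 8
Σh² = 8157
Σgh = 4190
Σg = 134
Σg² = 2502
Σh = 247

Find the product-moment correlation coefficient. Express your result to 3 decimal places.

0.143

r = (nΣgh − ΣgΣh) / √[(nΣg² − (Σg)²)(nΣh² − (Σh)²)]
Numerator: 8×4190 − 134×247 = 422
Denominator: √[(20016 − 17956)(65256 − 61009)] = √[2060 × 4247] = 2957.8404
r = 422 / 2957.8404 ≈ 0.143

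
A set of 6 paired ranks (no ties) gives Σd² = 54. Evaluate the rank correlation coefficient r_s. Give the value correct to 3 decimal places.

-0.543

ρ = 1 − 6Σd² / [n(n²−1)] = 1 − 6×54 / (6×35)
  = 1 − 324/210 = 1 − 1.5429 ≈ -0.543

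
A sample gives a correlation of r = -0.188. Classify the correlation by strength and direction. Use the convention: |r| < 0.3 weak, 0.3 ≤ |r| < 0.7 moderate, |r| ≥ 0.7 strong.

weak negative

r = -0.188 < 0 so the relationship is negative.
|r| = 0.188, which falls in the weak range.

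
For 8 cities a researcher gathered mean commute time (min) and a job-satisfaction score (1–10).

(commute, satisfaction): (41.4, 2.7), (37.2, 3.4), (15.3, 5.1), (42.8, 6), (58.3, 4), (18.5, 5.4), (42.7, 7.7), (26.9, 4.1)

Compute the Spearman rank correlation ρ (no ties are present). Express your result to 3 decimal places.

Rank commute: 5, 4, 1, 7, 8, 2, 6, 3
Rank satisfaction: 1, 2, 5, 7, 3, 6, 8, 4
d = rank(commute) − rank(satisfaction): 4, 2, -4, 0, 5, -4, -2, -1; Σd² = 82
ρ = 1 − 6Σd² / [n(n²−1)] = 1 − 6×82 / (8×63) = 1 − 492/504 ≈ 0.024

0.024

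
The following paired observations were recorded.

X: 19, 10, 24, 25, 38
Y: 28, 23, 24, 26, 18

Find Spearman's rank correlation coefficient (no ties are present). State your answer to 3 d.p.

-0.300

Rank X: 2, 1, 3, 4, 5
Rank Y: 5, 2, 3, 4, 1
d = rank(X) − rank(Y): -3, -1, 0, 0, 4; Σd² = 26
ρ = 1 − 6Σd² / [n(n²−1)] = 1 − 6×26 / (5×24) = 1 − 156/120 ≈ -0.300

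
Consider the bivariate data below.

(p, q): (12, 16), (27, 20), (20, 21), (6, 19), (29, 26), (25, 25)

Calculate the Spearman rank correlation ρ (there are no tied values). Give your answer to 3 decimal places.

0.771

Rank p: 2, 5, 3, 1, 6, 4
Rank q: 1, 3, 4, 2, 6, 5
d = rank(p) − rank(q): 1, 2, -1, -1, 0, -1; Σd² = 8
ρ = 1 − 6Σd² / [n(n²−1)] = 1 − 6×8 / (6×35) = 1 − 48/210 ≈ 0.771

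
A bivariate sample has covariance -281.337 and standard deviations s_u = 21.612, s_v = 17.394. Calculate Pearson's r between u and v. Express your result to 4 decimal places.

r = Cov(u,v) / (s_u · s_v) = -281.337 / (21.612 × 17.394)
  = -281.337 / 375.9191 ≈ -0.7484

-0.7484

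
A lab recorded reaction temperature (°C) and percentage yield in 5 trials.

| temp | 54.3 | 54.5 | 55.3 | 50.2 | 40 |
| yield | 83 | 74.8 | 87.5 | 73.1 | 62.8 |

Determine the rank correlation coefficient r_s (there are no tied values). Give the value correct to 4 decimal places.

0.9000

Rank temp: 3, 4, 5, 2, 1
Rank yield: 4, 3, 5, 2, 1
d = rank(temp) − rank(yield): -1, 1, 0, 0, 0; Σd² = 2
ρ = 1 − 6Σd² / [n(n²−1)] = 1 − 6×2 / (5×24) = 1 − 12/120 ≈ 0.9000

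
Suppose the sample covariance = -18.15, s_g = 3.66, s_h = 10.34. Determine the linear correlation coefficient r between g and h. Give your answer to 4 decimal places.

-0.4796

r = Cov(g,h) / (s_g · s_h) = -18.15 / (3.66 × 10.34)
  = -18.15 / 37.8444 ≈ -0.4796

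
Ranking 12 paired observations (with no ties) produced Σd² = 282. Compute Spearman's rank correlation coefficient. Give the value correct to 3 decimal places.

ρ = 1 − 6Σd² / [n(n²−1)] = 1 − 6×282 / (12×143)
  = 1 − 1692/1716 = 1 − 0.9860 ≈ 0.014

0.014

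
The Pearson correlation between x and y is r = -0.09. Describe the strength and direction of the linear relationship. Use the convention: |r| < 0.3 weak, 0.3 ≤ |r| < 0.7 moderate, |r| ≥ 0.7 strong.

r = -0.09 < 0 so the relationship is negative.
|r| = 0.09, which falls in the weak range.

weak negative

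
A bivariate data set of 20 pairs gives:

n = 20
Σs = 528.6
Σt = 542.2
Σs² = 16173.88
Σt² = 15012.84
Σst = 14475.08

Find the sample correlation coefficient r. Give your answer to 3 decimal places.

0.174

r = (nΣst − ΣsΣt) / √[(nΣs² − (Σs)²)(nΣt² − (Σt)²)]
Numerator: 20×14475.08 − 528.6×542.2 = 2894.68
Denominator: √[(323477.6 − 279417.96)(300256.8 − 293980.84)] = √[44059.64 × 6275.96] = 16628.7864
r = 2894.68 / 16628.7864 ≈ 0.174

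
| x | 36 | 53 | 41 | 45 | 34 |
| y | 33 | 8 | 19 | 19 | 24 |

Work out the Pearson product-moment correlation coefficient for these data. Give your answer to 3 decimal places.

-0.883

n = 5, Σx = 209, Σy = 103, Σx² = 8967, Σy² = 2451, Σxy = 4062
nΣxy − ΣxΣy = 20310 − 21527 = -1217
nΣx² − (Σx)² = 44835 − 43681 = 1154; nΣy² − (Σy)² = 12255 − 10609 = 1646
r = -1217 / √(1154 × 1646) = -1217 / 1378.2177 ≈ -0.883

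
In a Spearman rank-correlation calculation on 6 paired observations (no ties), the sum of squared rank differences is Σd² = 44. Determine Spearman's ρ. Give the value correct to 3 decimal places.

-0.257

ρ = 1 − 6Σd² / [n(n²−1)] = 1 − 6×44 / (6×35)
  = 1 − 264/210 = 1 − 1.2571 ≈ -0.257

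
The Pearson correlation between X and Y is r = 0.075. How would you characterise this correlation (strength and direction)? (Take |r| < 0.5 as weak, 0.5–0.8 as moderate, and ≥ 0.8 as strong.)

r = 0.075 > 0 so the relationship is positive.
|r| = 0.075, which falls in the weak range.

weak positive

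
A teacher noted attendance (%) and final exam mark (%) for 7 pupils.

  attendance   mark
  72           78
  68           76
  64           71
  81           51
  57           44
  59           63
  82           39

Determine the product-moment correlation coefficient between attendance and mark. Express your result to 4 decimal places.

n = 7, Σx = 483, Σy = 422, Σx² = 33919, Σy² = 26928, Σxy = 28882
nΣxy − ΣxΣy = 202174 − 203826 = -1652
nΣx² − (Σx)² = 237433 − 233289 = 4144; nΣy² − (Σy)² = 188496 − 178084 = 10412
r = -1652 / √(4144 × 10412) = -1652 / 6568.6626 ≈ -0.2515

-0.2515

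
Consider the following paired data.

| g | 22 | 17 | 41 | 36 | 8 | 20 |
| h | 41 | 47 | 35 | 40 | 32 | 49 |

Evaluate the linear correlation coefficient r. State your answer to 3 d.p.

-0.108

n = 6, Σg = 144, Σh = 244, Σg² = 4214, Σh² = 10140, Σgh = 5812
nΣgh − ΣgΣh = 34872 − 35136 = -264
nΣg² − (Σg)² = 25284 − 20736 = 4548; nΣh² − (Σh)² = 60840 − 59536 = 1304
r = -264 / √(4548 × 1304) = -264 / 2435.2807 ≈ -0.108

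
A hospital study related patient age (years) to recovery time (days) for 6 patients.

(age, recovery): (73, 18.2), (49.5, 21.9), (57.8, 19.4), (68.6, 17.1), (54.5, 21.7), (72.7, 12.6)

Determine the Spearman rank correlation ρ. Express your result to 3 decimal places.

Rank age: 6, 1, 3, 4, 2, 5
Rank recovery: 3, 6, 4, 2, 5, 1
d = rank(age) − rank(recovery): 3, -5, -1, 2, -3, 4; Σd² = 64
ρ = 1 − 6Σd² / [n(n²−1)] = 1 − 6×64 / (6×35) = 1 − 384/210 ≈ -0.829

-0.829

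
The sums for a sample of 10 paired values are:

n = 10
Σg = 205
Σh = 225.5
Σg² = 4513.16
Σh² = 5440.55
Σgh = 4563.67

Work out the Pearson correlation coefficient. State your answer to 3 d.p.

-0.178

r = (nΣgh − ΣgΣh) / √[(nΣg² − (Σg)²)(nΣh² − (Σh)²)]
Numerator: 10×4563.67 − 205×225.5 = -590.8
Denominator: √[(45131.6 − 42025)(54405.5 − 50850.25)] = √[3106.6 × 3555.25] = 3323.3627
r = -590.8 / 3323.3627 ≈ -0.178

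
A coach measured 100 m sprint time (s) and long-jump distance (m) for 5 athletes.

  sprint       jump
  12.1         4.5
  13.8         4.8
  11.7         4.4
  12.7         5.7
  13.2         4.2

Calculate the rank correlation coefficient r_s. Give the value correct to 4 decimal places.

Rank sprint: 2, 5, 1, 3, 4
Rank jump: 3, 4, 2, 5, 1
d = rank(sprint) − rank(jump): -1, 1, -1, -2, 3; Σd² = 16
ρ = 1 − 6Σd² / [n(n²−1)] = 1 − 6×16 / (5×24) = 1 − 96/120 ≈ 0.2000

0.2000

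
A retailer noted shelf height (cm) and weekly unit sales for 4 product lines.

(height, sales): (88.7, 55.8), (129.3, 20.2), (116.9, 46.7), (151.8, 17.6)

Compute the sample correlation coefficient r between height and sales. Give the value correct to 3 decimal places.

-0.916

n = 4, Σx = 486.7, Σy = 140.3, Σx² = 61295.03, Σy² = 6012.33, Σxy = 15692.23
nΣxy − ΣxΣy = 62768.92 − 68284.01 = -5515.09
nΣx² − (Σx)² = 245180.12 − 236876.89 = 8303.23; nΣy² − (Σy)² = 24049.32 − 19684.09 = 4365.23
r = -5515.09 / √(8303.23 × 4365.23) = -5515.09 / 6020.4243 ≈ -0.916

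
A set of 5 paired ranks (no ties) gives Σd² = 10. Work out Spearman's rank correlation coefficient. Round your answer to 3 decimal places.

ρ = 1 − 6Σd² / [n(n²−1)] = 1 − 6×10 / (5×24)
  = 1 − 60/120 = 1 − 0.5000 ≈ 0.500

0.500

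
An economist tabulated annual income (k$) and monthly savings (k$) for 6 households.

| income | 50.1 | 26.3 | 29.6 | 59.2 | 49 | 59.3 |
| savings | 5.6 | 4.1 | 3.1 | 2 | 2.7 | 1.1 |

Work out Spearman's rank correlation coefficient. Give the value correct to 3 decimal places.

-0.657

Rank income: 4, 1, 2, 5, 3, 6
Rank savings: 6, 5, 4, 2, 3, 1
d = rank(income) − rank(savings): -2, -4, -2, 3, 0, 5; Σd² = 58
ρ = 1 − 6Σd² / [n(n²−1)] = 1 − 6×58 / (6×35) = 1 − 348/210 ≈ -0.657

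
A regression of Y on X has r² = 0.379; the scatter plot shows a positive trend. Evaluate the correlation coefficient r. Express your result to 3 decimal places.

0.616

|r| = √0.379 = 0.616
The association is positive, so r = 0.616.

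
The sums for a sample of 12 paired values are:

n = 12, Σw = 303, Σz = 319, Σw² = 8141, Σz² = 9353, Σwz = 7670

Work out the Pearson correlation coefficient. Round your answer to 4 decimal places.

r = (nΣwz − ΣwΣz) / √[(nΣw² − (Σw)²)(nΣz² − (Σz)²)]
Numerator: 12×7670 − 303×319 = -4617
Denominator: √[(97692 − 91809)(112236 − 101761)] = √[5883 × 10475] = 7850.1226
r = -4617 / 7850.1226 ≈ -0.5881

-0.5881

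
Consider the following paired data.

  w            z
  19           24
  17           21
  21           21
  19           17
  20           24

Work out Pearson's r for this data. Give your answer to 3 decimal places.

n = 5, Σw = 96, Σz = 107, Σw² = 1852, Σz² = 2323, Σwz = 2057
nΣwz − ΣwΣz = 10285 − 10272 = 13
nΣw² − (Σw)² = 9260 − 9216 = 44; nΣz² − (Σz)² = 11615 − 11449 = 166
r = 13 / √(44 × 166) = 13 / 85.4634 ≈ 0.152

0.152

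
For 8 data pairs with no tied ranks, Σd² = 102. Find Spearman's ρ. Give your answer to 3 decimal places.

ρ = 1 − 6Σd² / [n(n²−1)] = 1 − 6×102 / (8×63)
  = 1 − 612/504 = 1 − 1.2143 ≈ -0.214

-0.214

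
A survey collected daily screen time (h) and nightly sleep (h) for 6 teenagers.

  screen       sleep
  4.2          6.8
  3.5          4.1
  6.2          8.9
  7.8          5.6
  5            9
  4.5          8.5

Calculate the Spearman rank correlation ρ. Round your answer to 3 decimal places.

Rank screen: 2, 1, 5, 6, 4, 3
Rank sleep: 3, 1, 5, 2, 6, 4
d = rank(screen) − rank(sleep): -1, 0, 0, 4, -2, -1; Σd² = 22
ρ = 1 − 6Σd² / [n(n²−1)] = 1 − 6×22 / (6×35) = 1 − 132/210 ≈ 0.371

0.371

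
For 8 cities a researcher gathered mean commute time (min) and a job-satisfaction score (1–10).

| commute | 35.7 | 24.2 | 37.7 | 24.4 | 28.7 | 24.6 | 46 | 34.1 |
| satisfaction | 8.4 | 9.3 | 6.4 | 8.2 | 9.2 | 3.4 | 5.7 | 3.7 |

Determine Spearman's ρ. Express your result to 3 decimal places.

-0.357

Rank commute: 6, 1, 7, 2, 4, 3, 8, 5
Rank satisfaction: 6, 8, 4, 5, 7, 1, 3, 2
d = rank(commute) − rank(satisfaction): 0, -7, 3, -3, -3, 2, 5, 3; Σd² = 114
ρ = 1 − 6Σd² / [n(n²−1)] = 1 − 6×114 / (8×63) = 1 − 684/504 ≈ -0.357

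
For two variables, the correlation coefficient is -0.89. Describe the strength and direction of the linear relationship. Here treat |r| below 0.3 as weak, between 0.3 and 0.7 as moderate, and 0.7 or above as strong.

r = -0.89 < 0 so the relationship is negative.
|r| = 0.89, which falls in the strong range.

strong negative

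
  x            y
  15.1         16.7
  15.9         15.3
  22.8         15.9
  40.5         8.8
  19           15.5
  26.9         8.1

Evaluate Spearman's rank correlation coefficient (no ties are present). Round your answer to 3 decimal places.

-0.714

Rank x: 1, 2, 4, 6, 3, 5
Rank y: 6, 3, 5, 2, 4, 1
d = rank(x) − rank(y): -5, -1, -1, 4, -1, 4; Σd² = 60
ρ = 1 − 6Σd² / [n(n²−1)] = 1 − 6×60 / (6×35) = 1 − 360/210 ≈ -0.714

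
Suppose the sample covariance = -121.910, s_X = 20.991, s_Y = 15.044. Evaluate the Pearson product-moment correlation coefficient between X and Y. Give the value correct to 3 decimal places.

-0.386

r = Cov(X,Y) / (s_X · s_Y) = -121.910 / (20.991 × 15.044)
  = -121.910 / 315.7886 ≈ -0.386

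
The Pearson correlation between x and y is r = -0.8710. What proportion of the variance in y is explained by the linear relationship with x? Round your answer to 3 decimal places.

0.759

r² = (-0.8710)² = 0.759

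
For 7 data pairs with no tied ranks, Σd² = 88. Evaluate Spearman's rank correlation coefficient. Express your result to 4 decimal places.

ρ = 1 − 6Σd² / [n(n²−1)] = 1 − 6×88 / (7×48)
  = 1 − 528/336 = 1 − 1.57143 ≈ -0.5714

-0.5714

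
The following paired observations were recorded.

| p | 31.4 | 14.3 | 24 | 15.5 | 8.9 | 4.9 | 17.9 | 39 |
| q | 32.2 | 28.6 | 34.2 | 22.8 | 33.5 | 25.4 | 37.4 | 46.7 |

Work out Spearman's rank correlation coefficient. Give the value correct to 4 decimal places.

Rank p: 7, 3, 6, 4, 2, 1, 5, 8
Rank q: 4, 3, 6, 1, 5, 2, 7, 8
d = rank(p) − rank(q): 3, 0, 0, 3, -3, -1, -2, 0; Σd² = 32
ρ = 1 − 6Σd² / [n(n²−1)] = 1 − 6×32 / (8×63) = 1 − 192/504 ≈ 0.6190

0.6190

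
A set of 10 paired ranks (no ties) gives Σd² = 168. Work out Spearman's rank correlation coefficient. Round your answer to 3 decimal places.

ρ = 1 − 6Σd² / [n(n²−1)] = 1 − 6×168 / (10×99)
  = 1 − 1008/990 = 1 − 1.0182 ≈ -0.018

-0.018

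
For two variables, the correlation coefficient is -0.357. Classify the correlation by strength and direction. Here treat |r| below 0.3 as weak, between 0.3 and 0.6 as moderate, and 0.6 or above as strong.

moderate negative

r = -0.357 < 0 so the relationship is negative.
|r| = 0.357, which falls in the moderate range.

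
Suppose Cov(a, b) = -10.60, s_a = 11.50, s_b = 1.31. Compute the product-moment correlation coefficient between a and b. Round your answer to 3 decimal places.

r = Cov(a,b) / (s_a · s_b) = -10.60 / (11.50 × 1.31)
  = -10.60 / 15.0650 ≈ -0.704

-0.704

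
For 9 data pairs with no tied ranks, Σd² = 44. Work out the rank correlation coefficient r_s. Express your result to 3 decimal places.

ρ = 1 − 6Σd² / [n(n²−1)] = 1 − 6×44 / (9×80)
  = 1 − 264/720 = 1 − 0.3667 ≈ 0.633

0.633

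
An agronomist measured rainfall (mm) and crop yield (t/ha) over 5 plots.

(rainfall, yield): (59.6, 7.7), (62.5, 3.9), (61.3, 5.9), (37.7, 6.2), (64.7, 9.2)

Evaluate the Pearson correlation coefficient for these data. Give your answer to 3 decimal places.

n = 5, Σx = 285.8, Σy = 32.9, Σx² = 16823.48, Σy² = 232.39, Σxy = 1893.32
nΣxy − ΣxΣy = 9466.6 − 9402.82 = 63.78
nΣx² − (Σx)² = 84117.4 − 81681.64 = 2435.76; nΣy² − (Σy)² = 1161.95 − 1082.41 = 79.54
r = 63.78 / √(2435.76 × 79.54) = 63.78 / 440.1595 ≈ 0.145

0.145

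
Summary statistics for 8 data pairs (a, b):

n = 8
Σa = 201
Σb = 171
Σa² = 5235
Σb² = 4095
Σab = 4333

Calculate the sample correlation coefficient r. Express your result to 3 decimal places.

r = (nΣab − ΣaΣb) / √[(nΣa² − (Σa)²)(nΣb² − (Σb)²)]
Numerator: 8×4333 − 201×171 = 293
Denominator: √[(41880 − 40401)(32760 − 29241)] = √[1479 × 3519] = 2281.3595
r = 293 / 2281.3595 ≈ 0.128

0.128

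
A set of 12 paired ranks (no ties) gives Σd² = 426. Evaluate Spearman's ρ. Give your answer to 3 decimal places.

-0.490

ρ = 1 − 6Σd² / [n(n²−1)] = 1 − 6×426 / (12×143)
  = 1 − 2556/1716 = 1 − 1.4895 ≈ -0.490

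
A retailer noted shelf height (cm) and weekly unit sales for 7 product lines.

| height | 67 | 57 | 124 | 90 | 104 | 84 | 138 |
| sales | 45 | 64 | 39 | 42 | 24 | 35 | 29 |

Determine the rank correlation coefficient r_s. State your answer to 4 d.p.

Rank height: 2, 1, 6, 4, 5, 3, 7
Rank sales: 6, 7, 4, 5, 1, 3, 2
d = rank(height) − rank(sales): -4, -6, 2, -1, 4, 0, 5; Σd² = 98
ρ = 1 − 6Σd² / [n(n²−1)] = 1 − 6×98 / (7×48) = 1 − 588/336 ≈ -0.7500

-0.7500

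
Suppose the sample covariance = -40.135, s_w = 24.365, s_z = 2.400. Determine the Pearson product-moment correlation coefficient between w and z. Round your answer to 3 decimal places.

-0.686

r = Cov(w,z) / (s_w · s_z) = -40.135 / (24.365 × 2.400)
  = -40.135 / 58.4760 ≈ -0.686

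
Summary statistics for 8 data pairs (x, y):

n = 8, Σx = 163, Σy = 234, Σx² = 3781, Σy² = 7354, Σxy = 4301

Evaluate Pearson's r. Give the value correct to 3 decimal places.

r = (nΣxy − ΣxΣy) / √[(nΣx² − (Σx)²)(nΣy² − (Σy)²)]
Numerator: 8×4301 − 163×234 = -3734
Denominator: √[(30248 − 26569)(58832 − 54756)] = √[3679 × 4076] = 3872.4158
r = -3734 / 3872.4158 ≈ -0.964

-0.964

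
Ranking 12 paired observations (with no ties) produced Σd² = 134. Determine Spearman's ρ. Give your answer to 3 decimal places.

ρ = 1 − 6Σd² / [n(n²−1)] = 1 − 6×134 / (12×143)
  = 1 − 804/1716 = 1 − 0.4685 ≈ 0.531

0.531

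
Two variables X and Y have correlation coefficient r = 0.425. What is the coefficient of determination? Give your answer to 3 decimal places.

0.181

r² = (0.425)² = 0.181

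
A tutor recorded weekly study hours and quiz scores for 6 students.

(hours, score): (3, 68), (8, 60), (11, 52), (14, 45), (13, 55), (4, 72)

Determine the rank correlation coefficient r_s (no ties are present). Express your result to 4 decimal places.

-0.8857

Rank hours: 1, 3, 4, 6, 5, 2
Rank score: 5, 4, 2, 1, 3, 6
d = rank(hours) − rank(score): -4, -1, 2, 5, 2, -4; Σd² = 66
ρ = 1 − 6Σd² / [n(n²−1)] = 1 − 6×66 / (6×35) = 1 − 396/210 ≈ -0.8857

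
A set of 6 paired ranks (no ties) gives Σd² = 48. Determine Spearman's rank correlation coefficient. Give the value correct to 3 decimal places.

ρ = 1 − 6Σd² / [n(n²−1)] = 1 − 6×48 / (6×35)
  = 1 − 288/210 = 1 − 1.3714 ≈ -0.371

-0.371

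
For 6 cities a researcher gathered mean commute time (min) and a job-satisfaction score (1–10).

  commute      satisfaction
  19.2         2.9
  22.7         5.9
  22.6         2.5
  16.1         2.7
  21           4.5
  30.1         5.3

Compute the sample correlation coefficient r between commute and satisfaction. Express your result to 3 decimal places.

0.618

n = 6, Σx = 131.7, Σy = 23.8, Σx² = 3000.91, Σy² = 105.1, Σxy = 543.61
nΣxy − ΣxΣy = 3261.66 − 3134.46 = 127.2
nΣx² − (Σx)² = 18005.46 − 17344.89 = 660.57; nΣy² − (Σy)² = 630.6 − 566.44 = 64.16
r = 127.2 / √(660.57 × 64.16) = 127.2 / 205.8693 ≈ 0.618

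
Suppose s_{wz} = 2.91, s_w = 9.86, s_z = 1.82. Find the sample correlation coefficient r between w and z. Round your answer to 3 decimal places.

r = Cov(w,z) / (s_w · s_z) = 2.91 / (9.86 × 1.82)
  = 2.91 / 17.9452 ≈ 0.162

0.162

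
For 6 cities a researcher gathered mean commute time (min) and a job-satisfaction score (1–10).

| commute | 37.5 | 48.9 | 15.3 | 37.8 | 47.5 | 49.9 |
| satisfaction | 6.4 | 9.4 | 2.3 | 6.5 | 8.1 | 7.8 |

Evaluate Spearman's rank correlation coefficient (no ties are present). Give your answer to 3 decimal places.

0.829

Rank commute: 2, 5, 1, 3, 4, 6
Rank satisfaction: 2, 6, 1, 3, 5, 4
d = rank(commute) − rank(satisfaction): 0, -1, 0, 0, -1, 2; Σd² = 6
ρ = 1 − 6Σd² / [n(n²−1)] = 1 − 6×6 / (6×35) = 1 − 36/210 ≈ 0.829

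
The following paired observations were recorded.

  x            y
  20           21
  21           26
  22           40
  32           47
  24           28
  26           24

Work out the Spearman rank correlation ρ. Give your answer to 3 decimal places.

Rank x: 1, 2, 3, 6, 4, 5
Rank y: 1, 3, 5, 6, 4, 2
d = rank(x) − rank(y): 0, -1, -2, 0, 0, 3; Σd² = 14
ρ = 1 − 6Σd² / [n(n²−1)] = 1 − 6×14 / (6×35) = 1 − 84/210 ≈ 0.600

0.600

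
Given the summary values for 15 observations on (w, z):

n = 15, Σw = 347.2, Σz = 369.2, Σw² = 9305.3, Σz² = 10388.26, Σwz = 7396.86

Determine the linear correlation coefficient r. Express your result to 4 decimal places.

r = (nΣwz − ΣwΣz) / √[(nΣw² − (Σw)²)(nΣz² − (Σz)²)]
Numerator: 15×7396.86 − 347.2×369.2 = -17233.34
Denominator: √[(139579.5 − 120547.84)(155823.9 − 136308.64)] = √[19031.66 × 19515.26] = 19271.9432
r = -17233.34 / 19271.9432 ≈ -0.8942

-0.8942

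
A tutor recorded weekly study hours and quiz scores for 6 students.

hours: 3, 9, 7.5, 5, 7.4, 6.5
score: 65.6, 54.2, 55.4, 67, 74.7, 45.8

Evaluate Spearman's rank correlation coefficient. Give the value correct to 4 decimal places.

-0.3143

Rank hours: 1, 6, 5, 2, 4, 3
Rank score: 4, 2, 3, 5, 6, 1
d = rank(hours) − rank(score): -3, 4, 2, -3, -2, 2; Σd² = 46
ρ = 1 − 6Σd² / [n(n²−1)] = 1 − 6×46 / (6×35) = 1 − 276/210 ≈ -0.3143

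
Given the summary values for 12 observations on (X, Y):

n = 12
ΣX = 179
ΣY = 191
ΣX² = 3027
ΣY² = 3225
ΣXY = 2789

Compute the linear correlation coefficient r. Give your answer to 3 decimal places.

-0.234

r = (nΣXY − ΣXΣY) / √[(nΣX² − (ΣX)²)(nΣY² − (ΣY)²)]
Numerator: 12×2789 − 179×191 = -721
Denominator: √[(36324 − 32041)(38700 − 36481)] = √[4283 × 2219] = 3082.8521
r = -721 / 3082.8521 ≈ -0.234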